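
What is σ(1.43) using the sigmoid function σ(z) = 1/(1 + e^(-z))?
0.8069

sigmoid(1.43) = 1/(1 + e^(-1.43)) = 1/(1 + 0.2393) = 0.8069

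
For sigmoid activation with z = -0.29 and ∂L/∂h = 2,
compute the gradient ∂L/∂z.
∂L/∂z = 0.4896

σ(-0.29) = 0.428
σ'(-0.29) = σ(-0.29)(1 - σ(-0.29)) = 0.428 × 0.572 = 0.2448
∂L/∂z = ∂L/∂h · σ'(z) = 2 × 0.2448 = 0.4896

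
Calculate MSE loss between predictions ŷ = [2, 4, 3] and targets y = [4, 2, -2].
MSE = 11

MSE = (1/3)((2-4)² + (4-2)² + (3--2)²) = (1/3)(4 + 4 + 25) = 11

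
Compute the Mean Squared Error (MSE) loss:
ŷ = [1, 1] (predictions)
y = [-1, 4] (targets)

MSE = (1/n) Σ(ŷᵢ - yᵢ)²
MSE = 6.5

MSE = (1/2)((1--1)² + (1-4)²) = (1/2)(4 + 9) = 6.5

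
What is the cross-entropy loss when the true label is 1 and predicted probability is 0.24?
L = 1.427

L = -1·log(0.24) - 0·log(0.76) = -log(0.24) = 1.427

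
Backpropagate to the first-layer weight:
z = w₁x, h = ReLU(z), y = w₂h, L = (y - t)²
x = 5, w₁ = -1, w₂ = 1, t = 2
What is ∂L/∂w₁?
∂L/∂w₁ = 0

Forward pass:
z = w₁x = -1×5 = -5
h = ReLU(-5) = 0
y = w₂h = 1×0 = 0

Backward pass:
∂L/∂y = 2(y - t) = 2(0 - 2) = -4
∂y/∂h = w₂ = 1
∂h/∂z = 0 (ReLU derivative)
∂z/∂w₁ = x = 5

∂L/∂w₁ = -4 × 1 × 0 × 5 = 0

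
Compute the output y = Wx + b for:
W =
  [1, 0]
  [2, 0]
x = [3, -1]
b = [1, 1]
y = [4, 7]

Wx = [1×3 + 0×-1, 2×3 + 0×-1]
   = [3, 6]
y = Wx + b = [3 + 1, 6 + 1] = [4, 7]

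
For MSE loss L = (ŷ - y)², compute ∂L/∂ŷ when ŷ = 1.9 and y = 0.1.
∂L/∂ŷ = 3.6

∂L/∂ŷ = 2(ŷ - y) = 2(1.9 - 0.1) = 2(1.8) = 3.6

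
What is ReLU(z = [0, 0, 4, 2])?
h = [0, 0, 4, 2]

ReLU applied element-wise: max(0,0)=0, max(0,0)=0, max(0,4)=4, max(0,2)=2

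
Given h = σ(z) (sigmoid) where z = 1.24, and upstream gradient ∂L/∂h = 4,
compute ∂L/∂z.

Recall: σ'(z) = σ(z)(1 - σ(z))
∂L/∂z = 0.6963

σ(1.24) = 0.7756
σ'(1.24) = σ(1.24)(1 - σ(1.24)) = 0.7756 × 0.2244 = 0.1741
∂L/∂z = ∂L/∂h · σ'(z) = 4 × 0.1741 = 0.6963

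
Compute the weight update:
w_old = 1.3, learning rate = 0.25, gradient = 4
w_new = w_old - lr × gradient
w_new = 0.3

w_new = w - η·∂L/∂w = 1.3 - 0.25×(4) = 1.3 - (1) = 0.3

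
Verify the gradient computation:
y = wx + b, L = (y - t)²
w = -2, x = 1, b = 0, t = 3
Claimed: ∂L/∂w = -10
Correct

y = (-2)(1) + 0 = -2
∂L/∂y = 2(y - t) = 2(-2 - 3) = -10
∂y/∂w = x = 1
∂L/∂w = -10 × 1 = -10

Claimed value: -10
Correct: The correct gradient is -10.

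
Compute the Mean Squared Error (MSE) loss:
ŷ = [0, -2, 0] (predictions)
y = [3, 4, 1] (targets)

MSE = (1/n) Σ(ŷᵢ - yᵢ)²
MSE = 15.33

MSE = (1/3)((0-3)² + (-2-4)² + (0-1)²) = (1/3)(9 + 36 + 1) = 15.33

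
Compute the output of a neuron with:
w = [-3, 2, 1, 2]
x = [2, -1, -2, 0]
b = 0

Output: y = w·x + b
y = -10

y = (-3)(2) + (2)(-1) + (1)(-2) + (2)(0) + 0 = -10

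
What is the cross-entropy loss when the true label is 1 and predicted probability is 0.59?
L = 0.5276

L = -1·log(0.59) - 0·log(0.41) = -log(0.59) = 0.5276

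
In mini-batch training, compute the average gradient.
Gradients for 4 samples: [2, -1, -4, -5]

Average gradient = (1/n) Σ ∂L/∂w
Average gradient = -2

Average = (1/4)(2 + -1 + -4 + -5) = -8/4 = -2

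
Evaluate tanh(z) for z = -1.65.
-0.9289

tanh(-1.65) = (e^(-1.65) - e^(1.65))/(e^(-1.65) + e^(1.65)) = -0.9289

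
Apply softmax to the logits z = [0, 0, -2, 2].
p = [0.105, 0.105, 0.0142, 0.7758]

exp(z) = [1, 1, 0.1353, 7.389]
Sum = 9.524
p = [0.105, 0.105, 0.0142, 0.7758]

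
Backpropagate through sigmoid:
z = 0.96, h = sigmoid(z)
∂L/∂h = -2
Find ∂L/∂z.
∂L/∂z = -0.4004

σ(0.96) = 0.7231
σ'(0.96) = σ(0.96)(1 - σ(0.96)) = 0.7231 × 0.2769 = 0.2002
∂L/∂z = ∂L/∂h · σ'(z) = -2 × 0.2002 = -0.4004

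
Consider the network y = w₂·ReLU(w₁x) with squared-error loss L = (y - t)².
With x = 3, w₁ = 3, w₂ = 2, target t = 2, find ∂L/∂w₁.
∂L/∂w₁ = 192

Forward pass:
z = w₁x = 3×3 = 9
h = ReLU(9) = 9
y = w₂h = 2×9 = 18

Backward pass:
∂L/∂y = 2(y - t) = 2(18 - 2) = 32
∂y/∂h = w₂ = 2
∂h/∂z = 1 (ReLU derivative)
∂z/∂w₁ = x = 3

∂L/∂w₁ = 32 × 2 × 1 × 3 = 192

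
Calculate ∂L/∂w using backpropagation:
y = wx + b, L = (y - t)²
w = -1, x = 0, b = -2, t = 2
∂L/∂w = 0

y = wx + b = (-1)(0) + -2 = -2
∂L/∂y = 2(y - t) = 2(-2 - 2) = -8
∂y/∂w = x = 0
∂L/∂w = ∂L/∂y · ∂y/∂w = -8 × 0 = 0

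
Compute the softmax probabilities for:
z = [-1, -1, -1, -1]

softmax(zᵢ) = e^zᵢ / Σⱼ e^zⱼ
p = [0.25, 0.25, 0.25, 0.25]

exp(z) = [0.3679, 0.3679, 0.3679, 0.3679]
Sum = 1.472
p = [0.25, 0.25, 0.25, 0.25]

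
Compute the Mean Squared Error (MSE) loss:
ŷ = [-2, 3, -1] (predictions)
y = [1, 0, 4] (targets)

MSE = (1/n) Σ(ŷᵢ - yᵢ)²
MSE = 14.33

MSE = (1/3)((-2-1)² + (3-0)² + (-1-4)²) = (1/3)(9 + 9 + 25) = 14.33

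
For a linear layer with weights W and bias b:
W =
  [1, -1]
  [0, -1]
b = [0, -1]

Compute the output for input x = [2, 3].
y = [-1, -4]

Wx = [1×2 + -1×3, 0×2 + -1×3]
   = [-1, -3]
y = Wx + b = [-1 + 0, -3 + -1] = [-1, -4]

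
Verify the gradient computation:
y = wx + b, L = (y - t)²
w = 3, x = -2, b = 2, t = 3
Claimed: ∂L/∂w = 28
Correct

y = (3)(-2) + 2 = -4
∂L/∂y = 2(y - t) = 2(-4 - 3) = -14
∂y/∂w = x = -2
∂L/∂w = -14 × -2 = 28

Claimed value: 28
Correct: The correct gradient is 28.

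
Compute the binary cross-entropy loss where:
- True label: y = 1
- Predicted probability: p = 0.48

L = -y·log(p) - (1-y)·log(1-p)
L = 0.734

L = -1·log(0.48) - 0·log(0.52) = -log(0.48) = 0.734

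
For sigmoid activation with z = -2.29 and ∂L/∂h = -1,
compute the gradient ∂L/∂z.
∂L/∂z = -0.0835

σ(-2.29) = 0.09195
σ'(-2.29) = σ(-2.29)(1 - σ(-2.29)) = 0.09195 × 0.908 = 0.0835
∂L/∂z = ∂L/∂h · σ'(z) = -1 × 0.0835 = -0.0835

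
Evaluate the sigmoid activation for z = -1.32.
0.2108

sigmoid(-1.32) = 1/(1 + e^(1.32)) = 1/(1 + 3.743) = 0.2108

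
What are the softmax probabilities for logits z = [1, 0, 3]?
p = [0.1142, 0.042, 0.8438]

exp(z) = [2.718, 1, 20.09]
Sum = 23.8
p = [0.1142, 0.042, 0.8438]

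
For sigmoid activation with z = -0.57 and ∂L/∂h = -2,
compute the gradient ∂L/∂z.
∂L/∂z = -0.4615

σ(-0.57) = 0.3612
σ'(-0.57) = σ(-0.57)(1 - σ(-0.57)) = 0.3612 × 0.6388 = 0.2307
∂L/∂z = ∂L/∂h · σ'(z) = -2 × 0.2307 = -0.4615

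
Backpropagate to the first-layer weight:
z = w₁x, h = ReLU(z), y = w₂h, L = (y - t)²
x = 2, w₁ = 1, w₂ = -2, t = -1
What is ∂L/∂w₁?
∂L/∂w₁ = 24

Forward pass:
z = w₁x = 1×2 = 2
h = ReLU(2) = 2
y = w₂h = -2×2 = -4

Backward pass:
∂L/∂y = 2(y - t) = 2(-4 - -1) = -6
∂y/∂h = w₂ = -2
∂h/∂z = 1 (ReLU derivative)
∂z/∂w₁ = x = 2

∂L/∂w₁ = -6 × -2 × 1 × 2 = 24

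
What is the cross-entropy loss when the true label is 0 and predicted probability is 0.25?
L = 0.2877

L = -0·log(0.25) - 1·log(0.75) = -log(0.75) = 0.2877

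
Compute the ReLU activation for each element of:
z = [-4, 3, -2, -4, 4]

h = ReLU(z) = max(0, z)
h = [0, 3, 0, 0, 4]

ReLU applied element-wise: max(0,-4)=0, max(0,3)=3, max(0,-2)=0, max(0,-4)=0, max(0,4)=4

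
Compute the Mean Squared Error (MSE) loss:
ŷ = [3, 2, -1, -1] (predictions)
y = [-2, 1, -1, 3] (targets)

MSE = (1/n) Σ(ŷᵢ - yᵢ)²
MSE = 10.5

MSE = (1/4)((3--2)² + (2-1)² + (-1--1)² + (-1-3)²) = (1/4)(25 + 1 + 0 + 16) = 10.5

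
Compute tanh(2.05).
0.9674

tanh(2.05) = (e^(2.05) - e^(-2.05))/(e^(2.05) + e^(-2.05)) = 0.9674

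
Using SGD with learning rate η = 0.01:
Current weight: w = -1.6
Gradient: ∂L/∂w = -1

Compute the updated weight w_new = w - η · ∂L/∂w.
w_new = -1.59

w_new = w - η·∂L/∂w = -1.6 - 0.01×(-1) = -1.6 - (-0.01) = -1.59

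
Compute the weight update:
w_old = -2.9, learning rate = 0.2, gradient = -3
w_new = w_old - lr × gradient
w_new = -2.3

w_new = w - η·∂L/∂w = -2.9 - 0.2×(-3) = -2.9 - (-0.6) = -2.3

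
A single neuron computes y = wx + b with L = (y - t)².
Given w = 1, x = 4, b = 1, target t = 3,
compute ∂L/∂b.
∂L/∂b = 4

y = wx + b = (1)(4) + 1 = 5
∂L/∂y = 2(y - t) = 2(5 - 3) = 4
∂y/∂b = 1
∂L/∂b = ∂L/∂y · ∂y/∂b = 4 × 1 = 4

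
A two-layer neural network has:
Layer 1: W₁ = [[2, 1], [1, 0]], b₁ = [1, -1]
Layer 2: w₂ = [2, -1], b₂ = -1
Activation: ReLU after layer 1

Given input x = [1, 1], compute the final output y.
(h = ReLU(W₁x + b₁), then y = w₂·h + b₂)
y = 7

Layer 1 pre-activation: z₁ = [4, 0]
After ReLU: h = [4, 0]
Layer 2 output: y = 2×4 + -1×0 + -1 = 7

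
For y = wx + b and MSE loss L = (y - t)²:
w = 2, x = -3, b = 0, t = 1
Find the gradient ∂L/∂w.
∂L/∂w = 42

y = wx + b = (2)(-3) + 0 = -6
∂L/∂y = 2(y - t) = 2(-6 - 1) = -14
∂y/∂w = x = -3
∂L/∂w = ∂L/∂y · ∂y/∂w = -14 × -3 = 42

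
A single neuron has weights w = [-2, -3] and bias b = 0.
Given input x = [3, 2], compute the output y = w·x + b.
y = -12

y = (-2)(3) + (-3)(2) + 0 = -12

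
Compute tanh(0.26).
0.2543

tanh(0.26) = (e^(0.26) - e^(-0.26))/(e^(0.26) + e^(-0.26)) = 0.2543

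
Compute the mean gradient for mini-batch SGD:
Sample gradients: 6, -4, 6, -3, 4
Average gradient = 1.8

Average = (1/5)(6 + -4 + 6 + -3 + 4) = 9/5 = 1.8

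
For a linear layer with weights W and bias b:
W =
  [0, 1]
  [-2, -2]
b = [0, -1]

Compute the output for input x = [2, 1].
y = [1, -7]

Wx = [0×2 + 1×1, -2×2 + -2×1]
   = [1, -6]
y = Wx + b = [1 + 0, -6 + -1] = [1, -7]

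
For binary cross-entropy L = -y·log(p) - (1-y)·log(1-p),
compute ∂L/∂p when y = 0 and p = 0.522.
∂L/∂p = 2.092

∂L/∂p = -y/p + (1-y)/(1-p) = 0 + 1/0.478 = 2.092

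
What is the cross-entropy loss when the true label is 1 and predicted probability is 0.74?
L = 0.3011

L = -1·log(0.74) - 0·log(0.26) = -log(0.74) = 0.3011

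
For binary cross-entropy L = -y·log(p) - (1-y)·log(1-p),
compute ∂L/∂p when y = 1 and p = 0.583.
∂L/∂p = -1.715

∂L/∂p = -y/p + (1-y)/(1-p) = -1/0.583 + 0 = -1.715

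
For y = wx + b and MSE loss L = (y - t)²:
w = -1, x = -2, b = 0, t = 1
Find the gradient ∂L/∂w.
∂L/∂w = -4

y = wx + b = (-1)(-2) + 0 = 2
∂L/∂y = 2(y - t) = 2(2 - 1) = 2
∂y/∂w = x = -2
∂L/∂w = ∂L/∂y · ∂y/∂w = 2 × -2 = -4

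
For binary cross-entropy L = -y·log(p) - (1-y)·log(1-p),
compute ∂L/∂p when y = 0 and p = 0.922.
∂L/∂p = 12.82

∂L/∂p = -y/p + (1-y)/(1-p) = 0 + 1/0.078 = 12.82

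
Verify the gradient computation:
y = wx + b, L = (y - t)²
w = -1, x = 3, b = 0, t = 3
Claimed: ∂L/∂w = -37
Incorrect

y = (-1)(3) + 0 = -3
∂L/∂y = 2(y - t) = 2(-3 - 3) = -12
∂y/∂w = x = 3
∂L/∂w = -12 × 3 = -36

Claimed value: -37
Incorrect: The correct gradient is -36.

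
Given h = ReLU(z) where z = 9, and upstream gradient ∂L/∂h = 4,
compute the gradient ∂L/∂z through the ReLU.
∂L/∂z = 4

h = ReLU(9) = 9
Since z > 0: ∂h/∂z = 1
∂L/∂z = ∂L/∂h · ∂h/∂z = 4 × 1 = 4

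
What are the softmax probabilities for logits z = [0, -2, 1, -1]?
p = [0.2369, 0.0321, 0.6439, 0.0871]

exp(z) = [1, 0.1353, 2.718, 0.3679]
Sum = 4.221
p = [0.2369, 0.0321, 0.6439, 0.0871]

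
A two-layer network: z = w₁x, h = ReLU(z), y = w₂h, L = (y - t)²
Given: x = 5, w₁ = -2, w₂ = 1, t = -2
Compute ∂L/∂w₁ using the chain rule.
∂L/∂w₁ = 0

Forward pass:
z = w₁x = -2×5 = -10
h = ReLU(-10) = 0
y = w₂h = 1×0 = 0

Backward pass:
∂L/∂y = 2(y - t) = 2(0 - -2) = 4
∂y/∂h = w₂ = 1
∂h/∂z = 0 (ReLU derivative)
∂z/∂w₁ = x = 5

∂L/∂w₁ = 4 × 1 × 0 × 5 = 0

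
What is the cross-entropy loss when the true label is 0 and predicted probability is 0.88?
L = 2.12

L = -0·log(0.88) - 1·log(0.12) = -log(0.12) = 2.12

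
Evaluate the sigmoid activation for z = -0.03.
0.4925

sigmoid(-0.03) = 1/(1 + e^(0.03)) = 1/(1 + 1.03) = 0.4925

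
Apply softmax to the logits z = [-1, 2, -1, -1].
p = [0.0433, 0.87, 0.0433, 0.0433]

exp(z) = [0.3679, 7.389, 0.3679, 0.3679]
Sum = 8.493
p = [0.0433, 0.87, 0.0433, 0.0433]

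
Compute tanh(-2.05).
-0.9674

tanh(-2.05) = (e^(-2.05) - e^(2.05))/(e^(-2.05) + e^(2.05)) = -0.9674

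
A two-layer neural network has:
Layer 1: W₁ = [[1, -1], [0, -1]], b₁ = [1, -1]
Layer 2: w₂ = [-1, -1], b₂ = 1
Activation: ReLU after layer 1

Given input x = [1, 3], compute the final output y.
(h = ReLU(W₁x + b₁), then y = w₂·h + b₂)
y = 1

Layer 1 pre-activation: z₁ = [-1, -4]
After ReLU: h = [0, 0]
Layer 2 output: y = -1×0 + -1×0 + 1 = 1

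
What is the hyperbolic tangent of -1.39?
-0.8832

tanh(-1.39) = (e^(-1.39) - e^(1.39))/(e^(-1.39) + e^(1.39)) = -0.8832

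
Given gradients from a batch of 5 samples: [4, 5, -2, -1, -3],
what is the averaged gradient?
Average gradient = 0.6

Average = (1/5)(4 + 5 + -2 + -1 + -3) = 3/5 = 0.6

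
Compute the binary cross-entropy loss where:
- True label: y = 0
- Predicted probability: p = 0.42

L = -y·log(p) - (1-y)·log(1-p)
L = 0.5447

L = -0·log(0.42) - 1·log(0.58) = -log(0.58) = 0.5447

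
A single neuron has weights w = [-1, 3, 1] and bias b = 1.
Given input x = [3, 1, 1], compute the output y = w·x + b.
y = 2

y = (-1)(3) + (3)(1) + (1)(1) + 1 = 2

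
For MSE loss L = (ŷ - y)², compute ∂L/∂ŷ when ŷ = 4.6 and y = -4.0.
∂L/∂ŷ = 17.2

∂L/∂ŷ = 2(ŷ - y) = 2(4.6 - -4.0) = 2(8.6) = 17.2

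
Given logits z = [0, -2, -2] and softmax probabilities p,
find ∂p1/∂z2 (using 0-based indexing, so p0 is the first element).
∂p1/∂z2 = -0.01134

p = softmax(z) = [0.787, 0.1065, 0.1065]
p1 = 0.1065, p2 = 0.1065

∂p1/∂z2 = -p1 × p2 = -0.1065 × 0.1065 = -0.01134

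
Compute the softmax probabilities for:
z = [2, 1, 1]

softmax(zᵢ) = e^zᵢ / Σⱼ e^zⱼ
p = [0.5761, 0.2119, 0.2119]

exp(z) = [7.389, 2.718, 2.718]
Sum = 12.83
p = [0.5761, 0.2119, 0.2119]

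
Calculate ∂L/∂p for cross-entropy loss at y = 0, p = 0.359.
∂L/∂p = 1.56

∂L/∂p = -y/p + (1-y)/(1-p) = 0 + 1/0.641 = 1.56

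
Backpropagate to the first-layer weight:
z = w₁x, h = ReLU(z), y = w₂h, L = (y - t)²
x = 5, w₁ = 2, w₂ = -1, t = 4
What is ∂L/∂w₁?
∂L/∂w₁ = 140

Forward pass:
z = w₁x = 2×5 = 10
h = ReLU(10) = 10
y = w₂h = -1×10 = -10

Backward pass:
∂L/∂y = 2(y - t) = 2(-10 - 4) = -28
∂y/∂h = w₂ = -1
∂h/∂z = 1 (ReLU derivative)
∂z/∂w₁ = x = 5

∂L/∂w₁ = -28 × -1 × 1 × 5 = 140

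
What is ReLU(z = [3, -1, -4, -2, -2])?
h = [3, 0, 0, 0, 0]

ReLU applied element-wise: max(0,3)=3, max(0,-1)=0, max(0,-4)=0, max(0,-2)=0, max(0,-2)=0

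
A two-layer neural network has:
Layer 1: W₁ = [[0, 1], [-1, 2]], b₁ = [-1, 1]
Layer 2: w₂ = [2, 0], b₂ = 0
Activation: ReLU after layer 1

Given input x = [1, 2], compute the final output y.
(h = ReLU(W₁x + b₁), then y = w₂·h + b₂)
y = 2

Layer 1 pre-activation: z₁ = [1, 4]
After ReLU: h = [1, 4]
Layer 2 output: y = 2×1 + 0×4 + 0 = 2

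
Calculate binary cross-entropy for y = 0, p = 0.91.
L = 2.408

L = -0·log(0.91) - 1·log(0.09) = -log(0.09) = 2.408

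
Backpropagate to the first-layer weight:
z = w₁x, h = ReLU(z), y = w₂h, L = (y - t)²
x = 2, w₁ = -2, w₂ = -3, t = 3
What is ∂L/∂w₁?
∂L/∂w₁ = 0

Forward pass:
z = w₁x = -2×2 = -4
h = ReLU(-4) = 0
y = w₂h = -3×0 = 0

Backward pass:
∂L/∂y = 2(y - t) = 2(0 - 3) = -6
∂y/∂h = w₂ = -3
∂h/∂z = 0 (ReLU derivative)
∂z/∂w₁ = x = 2

∂L/∂w₁ = -6 × -3 × 0 × 2 = 0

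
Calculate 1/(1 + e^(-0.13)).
0.5325

sigmoid(0.13) = 1/(1 + e^(-0.13)) = 1/(1 + 0.8781) = 0.5325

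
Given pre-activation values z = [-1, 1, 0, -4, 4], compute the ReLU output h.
h = [0, 1, 0, 0, 4]

ReLU applied element-wise: max(0,-1)=0, max(0,1)=1, max(0,0)=0, max(0,-4)=0, max(0,4)=4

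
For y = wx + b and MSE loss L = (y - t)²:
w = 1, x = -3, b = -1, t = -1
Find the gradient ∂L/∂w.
∂L/∂w = 18

y = wx + b = (1)(-3) + -1 = -4
∂L/∂y = 2(y - t) = 2(-4 - -1) = -6
∂y/∂w = x = -3
∂L/∂w = ∂L/∂y · ∂y/∂w = -6 × -3 = 18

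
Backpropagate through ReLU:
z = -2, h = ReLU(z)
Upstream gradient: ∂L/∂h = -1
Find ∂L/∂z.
∂L/∂z = 0

h = ReLU(-2) = 0
Since z < 0: ∂h/∂z = 0
∂L/∂z = ∂L/∂h · ∂h/∂z = -1 × 0 = 0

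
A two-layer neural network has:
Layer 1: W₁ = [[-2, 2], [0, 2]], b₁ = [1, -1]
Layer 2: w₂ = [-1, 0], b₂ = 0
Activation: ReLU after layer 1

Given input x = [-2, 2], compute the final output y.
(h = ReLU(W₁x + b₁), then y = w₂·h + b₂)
y = -9

Layer 1 pre-activation: z₁ = [9, 3]
After ReLU: h = [9, 3]
Layer 2 output: y = -1×9 + 0×3 + 0 = -9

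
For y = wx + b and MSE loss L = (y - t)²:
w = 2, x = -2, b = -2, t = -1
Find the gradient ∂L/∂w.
∂L/∂w = 20

y = wx + b = (2)(-2) + -2 = -6
∂L/∂y = 2(y - t) = 2(-6 - -1) = -10
∂y/∂w = x = -2
∂L/∂w = ∂L/∂y · ∂y/∂w = -10 × -2 = 20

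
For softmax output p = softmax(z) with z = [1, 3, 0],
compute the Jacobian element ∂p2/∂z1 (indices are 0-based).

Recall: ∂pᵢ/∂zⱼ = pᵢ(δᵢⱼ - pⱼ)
∂p2/∂z1 = -0.03545

p = softmax(z) = [0.1142, 0.8438, 0.04201]
p2 = 0.04201, p1 = 0.8438

∂p2/∂z1 = -p2 × p1 = -0.04201 × 0.8438 = -0.03545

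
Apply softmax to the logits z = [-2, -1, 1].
p = [0.042, 0.1142, 0.8438]

exp(z) = [0.1353, 0.3679, 2.718]
Sum = 3.221
p = [0.042, 0.1142, 0.8438]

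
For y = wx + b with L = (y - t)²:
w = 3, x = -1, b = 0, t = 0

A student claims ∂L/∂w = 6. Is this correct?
Correct

y = (3)(-1) + 0 = -3
∂L/∂y = 2(y - t) = 2(-3 - 0) = -6
∂y/∂w = x = -1
∂L/∂w = -6 × -1 = 6

Claimed value: 6
Correct: The correct gradient is 6.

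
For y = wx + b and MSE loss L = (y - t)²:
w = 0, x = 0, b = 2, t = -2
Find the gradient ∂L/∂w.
∂L/∂w = 0

y = wx + b = (0)(0) + 2 = 2
∂L/∂y = 2(y - t) = 2(2 - -2) = 8
∂y/∂w = x = 0
∂L/∂w = ∂L/∂y · ∂y/∂w = 8 × 0 = 0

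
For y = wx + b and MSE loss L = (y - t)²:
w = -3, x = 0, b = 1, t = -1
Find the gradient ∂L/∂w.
∂L/∂w = 0

y = wx + b = (-3)(0) + 1 = 1
∂L/∂y = 2(y - t) = 2(1 - -1) = 4
∂y/∂w = x = 0
∂L/∂w = ∂L/∂y · ∂y/∂w = 4 × 0 = 0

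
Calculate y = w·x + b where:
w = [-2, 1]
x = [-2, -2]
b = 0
y = 2

y = (-2)(-2) + (1)(-2) + 0 = 2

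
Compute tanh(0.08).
0.07983

tanh(0.08) = (e^(0.08) - e^(-0.08))/(e^(0.08) + e^(-0.08)) = 0.07983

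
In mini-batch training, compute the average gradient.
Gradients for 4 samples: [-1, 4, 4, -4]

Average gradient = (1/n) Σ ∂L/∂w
Average gradient = 0.75

Average = (1/4)(-1 + 4 + 4 + -4) = 3/4 = 0.75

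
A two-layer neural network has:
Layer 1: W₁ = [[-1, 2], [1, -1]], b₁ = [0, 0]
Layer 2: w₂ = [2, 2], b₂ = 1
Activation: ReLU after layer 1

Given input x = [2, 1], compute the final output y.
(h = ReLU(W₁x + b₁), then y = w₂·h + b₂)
y = 3

Layer 1 pre-activation: z₁ = [0, 1]
After ReLU: h = [0, 1]
Layer 2 output: y = 2×0 + 2×1 + 1 = 3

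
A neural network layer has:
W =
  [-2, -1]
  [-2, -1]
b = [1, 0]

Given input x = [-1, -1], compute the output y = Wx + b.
y = [4, 3]

Wx = [-2×-1 + -1×-1, -2×-1 + -1×-1]
   = [3, 3]
y = Wx + b = [3 + 1, 3 + 0] = [4, 3]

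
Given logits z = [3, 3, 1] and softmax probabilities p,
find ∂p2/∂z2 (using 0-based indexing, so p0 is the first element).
∂p2/∂z2 = 0.05936

p = softmax(z) = [0.4683, 0.4683, 0.06338]
p2 = 0.06338

∂p2/∂z2 = p2(1 - p2) = 0.06338 × (1 - 0.06338) = 0.05936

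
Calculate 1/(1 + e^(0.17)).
0.4576

sigmoid(-0.17) = 1/(1 + e^(0.17)) = 1/(1 + 1.185) = 0.4576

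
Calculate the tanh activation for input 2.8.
0.9926

tanh(2.8) = (e^(2.8) - e^(-2.8))/(e^(2.8) + e^(-2.8)) = 0.9926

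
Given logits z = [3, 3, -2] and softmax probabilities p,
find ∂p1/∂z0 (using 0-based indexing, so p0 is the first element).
∂p1/∂z0 = -0.2483

p = softmax(z) = [0.4983, 0.4983, 0.003358]
p1 = 0.4983, p0 = 0.4983

∂p1/∂z0 = -p1 × p0 = -0.4983 × 0.4983 = -0.2483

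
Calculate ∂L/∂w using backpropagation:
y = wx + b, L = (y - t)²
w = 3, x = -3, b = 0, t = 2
∂L/∂w = 66

y = wx + b = (3)(-3) + 0 = -9
∂L/∂y = 2(y - t) = 2(-9 - 2) = -22
∂y/∂w = x = -3
∂L/∂w = ∂L/∂y · ∂y/∂w = -22 × -3 = 66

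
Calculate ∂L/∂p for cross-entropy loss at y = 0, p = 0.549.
∂L/∂p = 2.217

∂L/∂p = -y/p + (1-y)/(1-p) = 0 + 1/0.451 = 2.217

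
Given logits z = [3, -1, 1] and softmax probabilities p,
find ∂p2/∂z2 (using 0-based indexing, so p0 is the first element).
∂p2/∂z2 = 0.1035

p = softmax(z) = [0.8668, 0.01588, 0.1173]
p2 = 0.1173

∂p2/∂z2 = p2(1 - p2) = 0.1173 × (1 - 0.1173) = 0.1035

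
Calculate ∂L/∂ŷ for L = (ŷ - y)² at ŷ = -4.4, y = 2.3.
∂L/∂ŷ = -13.4

∂L/∂ŷ = 2(ŷ - y) = 2(-4.4 - 2.3) = 2(-6.7) = -13.4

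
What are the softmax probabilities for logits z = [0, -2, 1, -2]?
p = [0.2507, 0.0339, 0.6815, 0.0339]

exp(z) = [1, 0.1353, 2.718, 0.1353]
Sum = 3.989
p = [0.2507, 0.0339, 0.6815, 0.0339]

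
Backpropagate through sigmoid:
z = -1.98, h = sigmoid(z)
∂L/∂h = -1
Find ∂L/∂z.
∂L/∂z = -0.1066

σ(-1.98) = 0.1213
σ'(-1.98) = σ(-1.98)(1 - σ(-1.98)) = 0.1213 × 0.8787 = 0.1066
∂L/∂z = ∂L/∂h · σ'(z) = -1 × 0.1066 = -0.1066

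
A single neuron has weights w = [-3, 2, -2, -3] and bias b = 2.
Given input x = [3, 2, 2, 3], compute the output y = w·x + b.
y = -16

y = (-3)(3) + (2)(2) + (-2)(2) + (-3)(3) + 2 = -16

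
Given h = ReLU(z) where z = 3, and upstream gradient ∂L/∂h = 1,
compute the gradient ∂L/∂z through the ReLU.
∂L/∂z = 1

h = ReLU(3) = 3
Since z > 0: ∂h/∂z = 1
∂L/∂z = ∂L/∂h · ∂h/∂z = 1 × 1 = 1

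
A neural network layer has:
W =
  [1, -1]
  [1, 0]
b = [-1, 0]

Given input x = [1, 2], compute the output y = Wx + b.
y = [-2, 1]

Wx = [1×1 + -1×2, 1×1 + 0×2]
   = [-1, 1]
y = Wx + b = [-1 + -1, 1 + 0] = [-2, 1]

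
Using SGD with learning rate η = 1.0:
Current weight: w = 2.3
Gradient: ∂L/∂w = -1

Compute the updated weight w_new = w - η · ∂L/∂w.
w_new = 3.3

w_new = w - η·∂L/∂w = 2.3 - 1.0×(-1) = 2.3 - (-1) = 3.3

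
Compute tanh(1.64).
0.9275

tanh(1.64) = (e^(1.64) - e^(-1.64))/(e^(1.64) + e^(-1.64)) = 0.9275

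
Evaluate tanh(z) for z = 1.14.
0.8144

tanh(1.14) = (e^(1.14) - e^(-1.14))/(e^(1.14) + e^(-1.14)) = 0.8144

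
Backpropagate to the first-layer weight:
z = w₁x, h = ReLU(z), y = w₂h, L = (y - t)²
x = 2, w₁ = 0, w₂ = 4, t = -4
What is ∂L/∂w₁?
∂L/∂w₁ = 0

Forward pass:
z = w₁x = 0×2 = 0
h = ReLU(0) = 0
y = w₂h = 4×0 = 0

Backward pass:
∂L/∂y = 2(y - t) = 2(0 - -4) = 8
∂y/∂h = w₂ = 4
∂h/∂z = 0 (ReLU derivative)
∂z/∂w₁ = x = 2

∂L/∂w₁ = 8 × 4 × 0 × 2 = 0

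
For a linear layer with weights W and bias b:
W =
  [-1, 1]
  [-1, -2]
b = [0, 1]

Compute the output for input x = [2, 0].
y = [-2, -1]

Wx = [-1×2 + 1×0, -1×2 + -2×0]
   = [-2, -2]
y = Wx + b = [-2 + 0, -2 + 1] = [-2, -1]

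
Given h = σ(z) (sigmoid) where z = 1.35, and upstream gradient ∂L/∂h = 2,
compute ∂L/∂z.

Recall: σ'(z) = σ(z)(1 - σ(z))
∂L/∂z = 0.327

σ(1.35) = 0.7941
σ'(1.35) = σ(1.35)(1 - σ(1.35)) = 0.7941 × 0.2059 = 0.1635
∂L/∂z = ∂L/∂h · σ'(z) = 2 × 0.1635 = 0.327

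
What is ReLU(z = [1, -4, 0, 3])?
h = [1, 0, 0, 3]

ReLU applied element-wise: max(0,1)=1, max(0,-4)=0, max(0,0)=0, max(0,3)=3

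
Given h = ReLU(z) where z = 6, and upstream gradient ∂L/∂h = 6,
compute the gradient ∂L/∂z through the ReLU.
∂L/∂z = 6

h = ReLU(6) = 6
Since z > 0: ∂h/∂z = 1
∂L/∂z = ∂L/∂h · ∂h/∂z = 6 × 1 = 6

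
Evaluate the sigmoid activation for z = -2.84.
0.0552

sigmoid(-2.84) = 1/(1 + e^(2.84)) = 1/(1 + 17.12) = 0.0552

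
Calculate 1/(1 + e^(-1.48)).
0.8146

sigmoid(1.48) = 1/(1 + e^(-1.48)) = 1/(1 + 0.2276) = 0.8146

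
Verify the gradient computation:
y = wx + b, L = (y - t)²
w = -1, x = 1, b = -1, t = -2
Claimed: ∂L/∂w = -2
Incorrect

y = (-1)(1) + -1 = -2
∂L/∂y = 2(y - t) = 2(-2 - -2) = 0
∂y/∂w = x = 1
∂L/∂w = 0 × 1 = 0

Claimed value: -2
Incorrect: The correct gradient is 0.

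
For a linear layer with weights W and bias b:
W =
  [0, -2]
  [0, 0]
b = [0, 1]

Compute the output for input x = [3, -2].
y = [4, 1]

Wx = [0×3 + -2×-2, 0×3 + 0×-2]
   = [4, 0]
y = Wx + b = [4 + 0, 0 + 1] = [4, 1]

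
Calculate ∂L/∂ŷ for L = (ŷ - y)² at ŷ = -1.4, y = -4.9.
∂L/∂ŷ = 7.0

∂L/∂ŷ = 2(ŷ - y) = 2(-1.4 - -4.9) = 2(3.5) = 7.0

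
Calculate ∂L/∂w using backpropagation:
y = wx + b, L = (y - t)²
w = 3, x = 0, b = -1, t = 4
∂L/∂w = 0

y = wx + b = (3)(0) + -1 = -1
∂L/∂y = 2(y - t) = 2(-1 - 4) = -10
∂y/∂w = x = 0
∂L/∂w = ∂L/∂y · ∂y/∂w = -10 × 0 = 0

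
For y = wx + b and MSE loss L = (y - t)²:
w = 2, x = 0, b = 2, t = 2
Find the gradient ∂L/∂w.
∂L/∂w = 0

y = wx + b = (2)(0) + 2 = 2
∂L/∂y = 2(y - t) = 2(2 - 2) = 0
∂y/∂w = x = 0
∂L/∂w = ∂L/∂y · ∂y/∂w = 0 × 0 = 0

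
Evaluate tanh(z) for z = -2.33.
-0.9812

tanh(-2.33) = (e^(-2.33) - e^(2.33))/(e^(-2.33) + e^(2.33)) = -0.9812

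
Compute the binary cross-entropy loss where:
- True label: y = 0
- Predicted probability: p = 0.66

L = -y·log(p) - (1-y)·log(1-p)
L = 1.079

L = -0·log(0.66) - 1·log(0.34) = -log(0.34) = 1.079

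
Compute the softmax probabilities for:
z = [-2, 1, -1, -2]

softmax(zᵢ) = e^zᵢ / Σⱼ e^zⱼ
p = [0.0403, 0.8098, 0.1096, 0.0403]

exp(z) = [0.1353, 2.718, 0.3679, 0.1353]
Sum = 3.357
p = [0.0403, 0.8098, 0.1096, 0.0403]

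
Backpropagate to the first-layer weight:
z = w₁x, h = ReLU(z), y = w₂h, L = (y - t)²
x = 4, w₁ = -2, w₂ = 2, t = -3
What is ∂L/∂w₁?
∂L/∂w₁ = 0

Forward pass:
z = w₁x = -2×4 = -8
h = ReLU(-8) = 0
y = w₂h = 2×0 = 0

Backward pass:
∂L/∂y = 2(y - t) = 2(0 - -3) = 6
∂y/∂h = w₂ = 2
∂h/∂z = 0 (ReLU derivative)
∂z/∂w₁ = x = 4

∂L/∂w₁ = 6 × 2 × 0 × 4 = 0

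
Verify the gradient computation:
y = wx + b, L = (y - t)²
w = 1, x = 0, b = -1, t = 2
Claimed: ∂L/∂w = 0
Correct

y = (1)(0) + -1 = -1
∂L/∂y = 2(y - t) = 2(-1 - 2) = -6
∂y/∂w = x = 0
∂L/∂w = -6 × 0 = 0

Claimed value: 0
Correct: The correct gradient is 0.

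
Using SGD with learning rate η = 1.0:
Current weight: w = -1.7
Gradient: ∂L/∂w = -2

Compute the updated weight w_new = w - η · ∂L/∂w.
w_new = 0.3

w_new = w - η·∂L/∂w = -1.7 - 1.0×(-2) = -1.7 - (-2) = 0.3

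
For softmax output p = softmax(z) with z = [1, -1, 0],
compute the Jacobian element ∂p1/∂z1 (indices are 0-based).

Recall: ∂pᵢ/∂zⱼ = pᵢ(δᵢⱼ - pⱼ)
∂p1/∂z1 = 0.08193

p = softmax(z) = [0.6652, 0.09003, 0.2447]
p1 = 0.09003

∂p1/∂z1 = p1(1 - p1) = 0.09003 × (1 - 0.09003) = 0.08193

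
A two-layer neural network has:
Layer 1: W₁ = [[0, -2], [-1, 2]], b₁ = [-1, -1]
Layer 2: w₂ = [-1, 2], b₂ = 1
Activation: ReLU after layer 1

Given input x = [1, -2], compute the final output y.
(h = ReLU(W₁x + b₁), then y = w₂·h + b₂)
y = -2

Layer 1 pre-activation: z₁ = [3, -6]
After ReLU: h = [3, 0]
Layer 2 output: y = -1×3 + 2×0 + 1 = -2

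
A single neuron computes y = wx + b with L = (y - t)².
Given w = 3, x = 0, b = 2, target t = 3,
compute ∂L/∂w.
∂L/∂w = 0

y = wx + b = (3)(0) + 2 = 2
∂L/∂y = 2(y - t) = 2(2 - 3) = -2
∂y/∂w = x = 0
∂L/∂w = ∂L/∂y · ∂y/∂w = -2 × 0 = 0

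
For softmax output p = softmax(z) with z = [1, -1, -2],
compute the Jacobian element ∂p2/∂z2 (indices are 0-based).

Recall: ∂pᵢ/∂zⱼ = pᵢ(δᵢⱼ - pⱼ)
∂p2/∂z2 = 0.04025

p = softmax(z) = [0.8438, 0.1142, 0.04201]
p2 = 0.04201

∂p2/∂z2 = p2(1 - p2) = 0.04201 × (1 - 0.04201) = 0.04025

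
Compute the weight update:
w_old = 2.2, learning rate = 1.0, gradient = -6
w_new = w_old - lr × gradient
w_new = 8.2

w_new = w - η·∂L/∂w = 2.2 - 1.0×(-6) = 2.2 - (-6) = 8.2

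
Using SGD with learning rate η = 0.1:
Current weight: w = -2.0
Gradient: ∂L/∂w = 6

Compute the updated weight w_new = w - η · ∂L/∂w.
w_new = -2.6

w_new = w - η·∂L/∂w = -2.0 - 0.1×(6) = -2.0 - (0.6) = -2.6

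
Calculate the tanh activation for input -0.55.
-0.5005

tanh(-0.55) = (e^(-0.55) - e^(0.55))/(e^(-0.55) + e^(0.55)) = -0.5005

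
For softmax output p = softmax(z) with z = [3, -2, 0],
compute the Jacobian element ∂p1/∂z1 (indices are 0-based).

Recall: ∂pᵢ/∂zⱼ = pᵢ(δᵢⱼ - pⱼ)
∂p1/∂z1 = 0.006337

p = softmax(z) = [0.9465, 0.006377, 0.04712]
p1 = 0.006377

∂p1/∂z1 = p1(1 - p1) = 0.006377 × (1 - 0.006377) = 0.006337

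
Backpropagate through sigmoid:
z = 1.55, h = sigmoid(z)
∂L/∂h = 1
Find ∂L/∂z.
∂L/∂z = 0.1444

σ(1.55) = 0.8249
σ'(1.55) = σ(1.55)(1 - σ(1.55)) = 0.8249 × 0.1751 = 0.1444
∂L/∂z = ∂L/∂h · σ'(z) = 1 × 0.1444 = 0.1444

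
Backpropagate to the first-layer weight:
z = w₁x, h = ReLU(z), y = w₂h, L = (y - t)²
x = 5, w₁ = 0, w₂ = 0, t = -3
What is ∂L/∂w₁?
∂L/∂w₁ = 0

Forward pass:
z = w₁x = 0×5 = 0
h = ReLU(0) = 0
y = w₂h = 0×0 = 0

Backward pass:
∂L/∂y = 2(y - t) = 2(0 - -3) = 6
∂y/∂h = w₂ = 0
∂h/∂z = 0 (ReLU derivative)
∂z/∂w₁ = x = 5

∂L/∂w₁ = 6 × 0 × 0 × 5 = 0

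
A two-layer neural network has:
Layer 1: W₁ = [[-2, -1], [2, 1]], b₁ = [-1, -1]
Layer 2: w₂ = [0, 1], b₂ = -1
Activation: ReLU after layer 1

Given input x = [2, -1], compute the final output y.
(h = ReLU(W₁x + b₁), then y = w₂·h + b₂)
y = 1

Layer 1 pre-activation: z₁ = [-4, 2]
After ReLU: h = [0, 2]
Layer 2 output: y = 0×0 + 1×2 + -1 = 1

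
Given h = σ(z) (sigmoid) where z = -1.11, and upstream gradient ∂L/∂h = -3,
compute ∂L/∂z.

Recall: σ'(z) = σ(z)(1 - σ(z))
∂L/∂z = -0.5593

σ(-1.11) = 0.2479
σ'(-1.11) = σ(-1.11)(1 - σ(-1.11)) = 0.2479 × 0.7521 = 0.1864
∂L/∂z = ∂L/∂h · σ'(z) = -3 × 0.1864 = -0.5593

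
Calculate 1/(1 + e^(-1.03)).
0.7369

sigmoid(1.03) = 1/(1 + e^(-1.03)) = 1/(1 + 0.357) = 0.7369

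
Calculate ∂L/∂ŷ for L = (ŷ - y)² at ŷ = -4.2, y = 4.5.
∂L/∂ŷ = -17.4

∂L/∂ŷ = 2(ŷ - y) = 2(-4.2 - 4.5) = 2(-8.7) = -17.4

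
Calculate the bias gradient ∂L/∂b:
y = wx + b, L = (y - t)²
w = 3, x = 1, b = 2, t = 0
∂L/∂b = 10

y = wx + b = (3)(1) + 2 = 5
∂L/∂y = 2(y - t) = 2(5 - 0) = 10
∂y/∂b = 1
∂L/∂b = ∂L/∂y · ∂y/∂b = 10 × 1 = 10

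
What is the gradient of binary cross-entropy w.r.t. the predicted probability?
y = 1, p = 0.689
∂L/∂p = -1.451

∂L/∂p = -y/p + (1-y)/(1-p) = -1/0.689 + 0 = -1.451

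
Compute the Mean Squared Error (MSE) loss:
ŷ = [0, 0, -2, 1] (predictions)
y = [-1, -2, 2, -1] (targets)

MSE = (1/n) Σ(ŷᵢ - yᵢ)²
MSE = 6.25

MSE = (1/4)((0--1)² + (0--2)² + (-2-2)² + (1--1)²) = (1/4)(1 + 4 + 16 + 4) = 6.25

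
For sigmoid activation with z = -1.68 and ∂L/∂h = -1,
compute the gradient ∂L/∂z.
∂L/∂z = -0.1324

σ(-1.68) = 0.1571
σ'(-1.68) = σ(-1.68)(1 - σ(-1.68)) = 0.1571 × 0.8429 = 0.1324
∂L/∂z = ∂L/∂h · σ'(z) = -1 × 0.1324 = -0.1324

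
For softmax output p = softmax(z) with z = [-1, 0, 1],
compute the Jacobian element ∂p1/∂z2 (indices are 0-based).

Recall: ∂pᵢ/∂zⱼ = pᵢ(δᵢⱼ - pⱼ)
∂p1/∂z2 = -0.1628

p = softmax(z) = [0.09003, 0.2447, 0.6652]
p1 = 0.2447, p2 = 0.6652

∂p1/∂z2 = -p1 × p2 = -0.2447 × 0.6652 = -0.1628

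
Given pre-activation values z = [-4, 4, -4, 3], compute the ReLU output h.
h = [0, 4, 0, 3]

ReLU applied element-wise: max(0,-4)=0, max(0,4)=4, max(0,-4)=0, max(0,3)=3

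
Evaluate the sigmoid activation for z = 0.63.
0.6525

sigmoid(0.63) = 1/(1 + e^(-0.63)) = 1/(1 + 0.5326) = 0.6525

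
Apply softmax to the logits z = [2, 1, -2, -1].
p = [0.6964, 0.2562, 0.0128, 0.0347]

exp(z) = [7.389, 2.718, 0.1353, 0.3679]
Sum = 10.61
p = [0.6964, 0.2562, 0.0128, 0.0347]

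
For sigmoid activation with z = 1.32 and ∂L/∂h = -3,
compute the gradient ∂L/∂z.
∂L/∂z = -0.4991

σ(1.32) = 0.7892
σ'(1.32) = σ(1.32)(1 - σ(1.32)) = 0.7892 × 0.2108 = 0.1664
∂L/∂z = ∂L/∂h · σ'(z) = -3 × 0.1664 = -0.4991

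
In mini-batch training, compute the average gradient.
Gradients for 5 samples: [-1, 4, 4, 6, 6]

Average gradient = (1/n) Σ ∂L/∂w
Average gradient = 3.8

Average = (1/5)(-1 + 4 + 4 + 6 + 6) = 19/5 = 3.8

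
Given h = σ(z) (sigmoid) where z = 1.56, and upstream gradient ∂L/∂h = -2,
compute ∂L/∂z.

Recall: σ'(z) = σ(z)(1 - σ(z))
∂L/∂z = -0.287

σ(1.56) = 0.8264
σ'(1.56) = σ(1.56)(1 - σ(1.56)) = 0.8264 × 0.1736 = 0.1435
∂L/∂z = ∂L/∂h · σ'(z) = -2 × 0.1435 = -0.287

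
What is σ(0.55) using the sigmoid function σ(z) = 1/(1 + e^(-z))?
0.6341

sigmoid(0.55) = 1/(1 + e^(-0.55)) = 1/(1 + 0.5769) = 0.6341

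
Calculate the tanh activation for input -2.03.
-0.9661

tanh(-2.03) = (e^(-2.03) - e^(2.03))/(e^(-2.03) + e^(2.03)) = -0.9661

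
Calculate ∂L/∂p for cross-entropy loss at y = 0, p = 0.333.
∂L/∂p = 1.499

∂L/∂p = -y/p + (1-y)/(1-p) = 0 + 1/0.667 = 1.499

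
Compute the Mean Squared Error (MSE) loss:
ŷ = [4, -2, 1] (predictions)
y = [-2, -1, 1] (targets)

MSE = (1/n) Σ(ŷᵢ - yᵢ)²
MSE = 12.33

MSE = (1/3)((4--2)² + (-2--1)² + (1-1)²) = (1/3)(36 + 1 + 0) = 12.33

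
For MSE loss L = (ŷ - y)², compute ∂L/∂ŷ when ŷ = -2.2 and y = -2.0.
∂L/∂ŷ = -0.4

∂L/∂ŷ = 2(ŷ - y) = 2(-2.2 - -2.0) = 2(-0.2) = -0.4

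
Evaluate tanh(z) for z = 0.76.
0.6411

tanh(0.76) = (e^(0.76) - e^(-0.76))/(e^(0.76) + e^(-0.76)) = 0.6411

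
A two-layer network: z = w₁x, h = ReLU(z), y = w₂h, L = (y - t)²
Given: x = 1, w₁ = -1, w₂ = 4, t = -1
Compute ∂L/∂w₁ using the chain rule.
∂L/∂w₁ = 0

Forward pass:
z = w₁x = -1×1 = -1
h = ReLU(-1) = 0
y = w₂h = 4×0 = 0

Backward pass:
∂L/∂y = 2(y - t) = 2(0 - -1) = 2
∂y/∂h = w₂ = 4
∂h/∂z = 0 (ReLU derivative)
∂z/∂w₁ = x = 1

∂L/∂w₁ = 2 × 4 × 0 × 1 = 0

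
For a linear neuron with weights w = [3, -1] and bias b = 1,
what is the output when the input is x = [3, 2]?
y = 8

y = (3)(3) + (-1)(2) + 1 = 8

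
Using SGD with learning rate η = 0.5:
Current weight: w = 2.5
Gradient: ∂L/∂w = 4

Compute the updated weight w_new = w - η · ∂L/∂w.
w_new = 0.5

w_new = w - η·∂L/∂w = 2.5 - 0.5×(4) = 2.5 - (2) = 0.5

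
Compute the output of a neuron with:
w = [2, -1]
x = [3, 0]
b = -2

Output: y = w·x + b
y = 4

y = (2)(3) + (-1)(0) + -2 = 4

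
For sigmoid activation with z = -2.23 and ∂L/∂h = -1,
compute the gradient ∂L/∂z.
∂L/∂z = -0.08766

σ(-2.23) = 0.09709
σ'(-2.23) = σ(-2.23)(1 - σ(-2.23)) = 0.09709 × 0.9029 = 0.08766
∂L/∂z = ∂L/∂h · σ'(z) = -1 × 0.08766 = -0.08766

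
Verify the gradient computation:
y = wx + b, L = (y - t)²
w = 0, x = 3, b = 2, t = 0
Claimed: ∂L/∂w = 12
Correct

y = (0)(3) + 2 = 2
∂L/∂y = 2(y - t) = 2(2 - 0) = 4
∂y/∂w = x = 3
∂L/∂w = 4 × 3 = 12

Claimed value: 12
Correct: The correct gradient is 12.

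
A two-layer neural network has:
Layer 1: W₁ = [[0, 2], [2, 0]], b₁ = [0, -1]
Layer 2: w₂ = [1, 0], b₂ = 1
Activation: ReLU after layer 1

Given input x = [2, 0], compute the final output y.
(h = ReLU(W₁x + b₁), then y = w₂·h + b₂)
y = 1

Layer 1 pre-activation: z₁ = [0, 3]
After ReLU: h = [0, 3]
Layer 2 output: y = 1×0 + 0×3 + 1 = 1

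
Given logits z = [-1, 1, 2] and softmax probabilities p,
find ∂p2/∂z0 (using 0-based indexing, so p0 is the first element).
∂p2/∂z0 = -0.02477

p = softmax(z) = [0.03512, 0.2595, 0.7054]
p2 = 0.7054, p0 = 0.03512

∂p2/∂z0 = -p2 × p0 = -0.7054 × 0.03512 = -0.02477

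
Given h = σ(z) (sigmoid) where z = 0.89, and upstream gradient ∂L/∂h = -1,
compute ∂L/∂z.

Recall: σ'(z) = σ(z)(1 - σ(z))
∂L/∂z = -0.2064

σ(0.89) = 0.7089
σ'(0.89) = σ(0.89)(1 - σ(0.89)) = 0.7089 × 0.2911 = 0.2064
∂L/∂z = ∂L/∂h · σ'(z) = -1 × 0.2064 = -0.2064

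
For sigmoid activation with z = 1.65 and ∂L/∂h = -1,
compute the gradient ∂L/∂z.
∂L/∂z = -0.1352

σ(1.65) = 0.8389
σ'(1.65) = σ(1.65)(1 - σ(1.65)) = 0.8389 × 0.1611 = 0.1352
∂L/∂z = ∂L/∂h · σ'(z) = -1 × 0.1352 = -0.1352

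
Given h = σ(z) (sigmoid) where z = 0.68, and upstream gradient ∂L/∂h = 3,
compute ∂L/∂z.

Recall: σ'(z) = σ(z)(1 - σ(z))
∂L/∂z = 0.6696

σ(0.68) = 0.6637
σ'(0.68) = σ(0.68)(1 - σ(0.68)) = 0.6637 × 0.3363 = 0.2232
∂L/∂z = ∂L/∂h · σ'(z) = 3 × 0.2232 = 0.6696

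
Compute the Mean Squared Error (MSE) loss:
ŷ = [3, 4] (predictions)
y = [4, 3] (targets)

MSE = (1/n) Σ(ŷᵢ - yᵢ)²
MSE = 1

MSE = (1/2)((3-4)² + (4-3)²) = (1/2)(1 + 1) = 1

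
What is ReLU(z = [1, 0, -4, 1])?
h = [1, 0, 0, 1]

ReLU applied element-wise: max(0,1)=1, max(0,0)=0, max(0,-4)=0, max(0,1)=1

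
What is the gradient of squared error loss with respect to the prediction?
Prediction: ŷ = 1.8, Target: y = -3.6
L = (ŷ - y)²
∂L/∂ŷ = 10.8

∂L/∂ŷ = 2(ŷ - y) = 2(1.8 - -3.6) = 2(5.4) = 10.8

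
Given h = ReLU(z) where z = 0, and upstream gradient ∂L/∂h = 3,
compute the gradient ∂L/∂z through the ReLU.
∂L/∂z = 0

h = ReLU(0) = 0
At z = 0: ∂h/∂z = 0 (by convention)
∂L/∂z = ∂L/∂h · ∂h/∂z = 3 × 0 = 0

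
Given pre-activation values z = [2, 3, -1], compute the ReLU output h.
h = [2, 3, 0]

ReLU applied element-wise: max(0,2)=2, max(0,3)=3, max(0,-1)=0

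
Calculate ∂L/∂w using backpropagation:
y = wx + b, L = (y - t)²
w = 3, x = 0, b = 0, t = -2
∂L/∂w = 0

y = wx + b = (3)(0) + 0 = 0
∂L/∂y = 2(y - t) = 2(0 - -2) = 4
∂y/∂w = x = 0
∂L/∂w = ∂L/∂y · ∂y/∂w = 4 × 0 = 0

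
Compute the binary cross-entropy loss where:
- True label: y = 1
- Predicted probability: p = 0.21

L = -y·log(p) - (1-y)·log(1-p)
L = 1.561

L = -1·log(0.21) - 0·log(0.79) = -log(0.21) = 1.561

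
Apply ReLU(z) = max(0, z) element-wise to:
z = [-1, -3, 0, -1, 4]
h = [0, 0, 0, 0, 4]

ReLU applied element-wise: max(0,-1)=0, max(0,-3)=0, max(0,0)=0, max(0,-1)=0, max(0,4)=4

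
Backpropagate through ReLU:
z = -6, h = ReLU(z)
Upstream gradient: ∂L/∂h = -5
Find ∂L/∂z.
∂L/∂z = 0

h = ReLU(-6) = 0
Since z < 0: ∂h/∂z = 0
∂L/∂z = ∂L/∂h · ∂h/∂z = -5 × 0 = 0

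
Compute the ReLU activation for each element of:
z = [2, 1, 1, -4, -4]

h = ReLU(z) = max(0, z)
h = [2, 1, 1, 0, 0]

ReLU applied element-wise: max(0,2)=2, max(0,1)=1, max(0,1)=1, max(0,-4)=0, max(0,-4)=0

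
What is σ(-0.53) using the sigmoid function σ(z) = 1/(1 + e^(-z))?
0.3705

sigmoid(-0.53) = 1/(1 + e^(0.53)) = 1/(1 + 1.699) = 0.3705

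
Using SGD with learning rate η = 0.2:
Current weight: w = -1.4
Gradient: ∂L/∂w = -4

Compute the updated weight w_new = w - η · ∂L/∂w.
w_new = -0.6

w_new = w - η·∂L/∂w = -1.4 - 0.2×(-4) = -1.4 - (-0.8) = -0.6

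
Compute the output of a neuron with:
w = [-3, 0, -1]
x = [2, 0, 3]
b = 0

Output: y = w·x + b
y = -9

y = (-3)(2) + (0)(0) + (-1)(3) + 0 = -9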